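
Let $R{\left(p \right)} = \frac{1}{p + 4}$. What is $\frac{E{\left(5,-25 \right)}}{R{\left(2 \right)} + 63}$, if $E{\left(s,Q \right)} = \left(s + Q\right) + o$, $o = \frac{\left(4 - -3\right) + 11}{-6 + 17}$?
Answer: $- \frac{1212}{4169} \approx -0.29072$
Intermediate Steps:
$o = \frac{18}{11}$ ($o = \frac{\left(4 + 3\right) + 11}{11} = \left(7 + 11\right) \frac{1}{11} = 18 \cdot \frac{1}{11} = \frac{18}{11} \approx 1.6364$)
$R{\left(p \right)} = \frac{1}{4 + p}$
$E{\left(s,Q \right)} = \frac{18}{11} + Q + s$ ($E{\left(s,Q \right)} = \left(s + Q\right) + \frac{18}{11} = \left(Q + s\right) + \frac{18}{11} = \frac{18}{11} + Q + s$)
$\frac{E{\left(5,-25 \right)}}{R{\left(2 \right)} + 63} = \frac{\frac{18}{11} - 25 + 5}{\frac{1}{4 + 2} + 63} = - \frac{202}{11 \left(\frac{1}{6} + 63\right)} = - \frac{202}{11 \cdot \frac{379}{6}} = \left(- \frac{202}{11}\right) \frac{6}{379} = - \frac{1212}{4169}$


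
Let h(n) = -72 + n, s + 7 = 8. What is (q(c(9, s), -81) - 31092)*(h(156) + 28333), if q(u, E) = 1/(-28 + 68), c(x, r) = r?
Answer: -35341626143/40 ≈ -8.8354e+8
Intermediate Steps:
s = 1 (s = -7 + 8 = 1)
q(u, E) = 1/40
(q(c(9, s), -81) - 31092)*(h(156) + 28333) = (1/40 - 31092)*((-72 + 156) + 28333) = -1243679*(84 + 28333)/40 = -1243679/40*28417 = -35341626143/40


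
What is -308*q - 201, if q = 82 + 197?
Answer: -86133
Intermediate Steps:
q = 279
-308*q - 201 = -308*279 - 201 = -85932 - 201 = -86133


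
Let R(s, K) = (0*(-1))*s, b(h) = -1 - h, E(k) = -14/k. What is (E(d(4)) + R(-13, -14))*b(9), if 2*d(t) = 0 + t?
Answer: 70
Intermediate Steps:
d(t) = t/2 (d(t) = (0 + t)/2 = t/2)
R(s, K) = 0 (R(s, K) = 0*s = 0)
(E(d(4)) + R(-13, -14))*b(9) = (-14/((½)*4) + 0)*(-1 - 1*9) = (-14/2 + 0)*(-1 - 9) = (-14*½ + 0)*(-10) = (-7 + 0)*(-10) = -7*(-10) = 70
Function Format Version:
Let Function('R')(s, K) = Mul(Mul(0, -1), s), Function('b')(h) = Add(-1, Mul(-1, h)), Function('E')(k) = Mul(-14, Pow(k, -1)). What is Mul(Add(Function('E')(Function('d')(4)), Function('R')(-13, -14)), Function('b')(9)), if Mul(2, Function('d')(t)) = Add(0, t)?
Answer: 70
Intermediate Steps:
Function('d')(t) = Mul(Rational(1, 2), t) (Function('d')(t) = Mul(Rational(1, 2), Add(0, t)) = Mul(Rational(1, 2), t))
Function('R')(s, K) = 0 (Function('R')(s, K) = Mul(0, s) = 0)
Mul(Add(Function('E')(Function('d')(4)), Function('R')(-13, -14)), Function('b')(9)) = Mul(Add(Mul(-14, Pow(Mul(Rational(1, 2), 4), -1)), 0), Add(-1, Mul(-1, 9))) = Mul(Add(Mul(-14, Pow(2, -1)), 0), Add(-1, -9)) = Mul(Add(Mul(-14, Rational(1, 2)), 0), -10) = Mul(Add(-7, 0), -10) = Mul(-7, -10) = 70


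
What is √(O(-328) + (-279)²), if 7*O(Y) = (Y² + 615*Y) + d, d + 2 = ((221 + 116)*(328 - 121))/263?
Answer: √218373429386/1841 ≈ 253.83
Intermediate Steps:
d = 69233/263 (d = -2 + ((221 + 116)*(328 - 121))/263 = -2 + (337*207)*(1/263) = -2 + 69759*(1/263) = -2 + 69759/263 = 69233/263 ≈ 263.24)
O(Y) = 69233/1841 + Y²/7 + 615*Y/7 (O(Y) = ((Y² + 615*Y) + 69233/263)/7 = (69233/263 + Y² + 615*Y)/7 = 69233/1841 + Y²/7 + 615*Y/7)
√(O(-328) + (-279)²) = √((69233/1841 + (⅐)*(-328)² + (615/7)*(-328)) + (-279)²) = √((69233/1841 + (⅐)*107584 - 201720/7) + 77841) = √((69233/1841 + 107584/7 - 201720/7) + 77841) = √(-24688535/1841 + 77841) = √(118616746/1841) = √218373429386/1841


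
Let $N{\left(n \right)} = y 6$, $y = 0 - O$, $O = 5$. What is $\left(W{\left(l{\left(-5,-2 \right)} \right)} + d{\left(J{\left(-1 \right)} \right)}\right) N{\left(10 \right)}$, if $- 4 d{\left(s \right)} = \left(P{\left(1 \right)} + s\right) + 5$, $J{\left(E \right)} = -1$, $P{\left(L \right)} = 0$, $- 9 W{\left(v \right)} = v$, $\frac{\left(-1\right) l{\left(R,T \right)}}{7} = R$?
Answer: $\frac{440}{3} \approx 146.67$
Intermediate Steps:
$l{\left(R,T \right)} = - 7 R$
$W{\left(v \right)} = - \frac{v}{9}$
$y = -5$ ($y = 0 - 5 = -5$)
$d{\left(s \right)} = - \frac{5}{4} - \frac{s}{4}$ ($d{\left(s \right)} = - \frac{\left(0 + s\right) + 5}{4} = - \frac{s + 5}{4} = - \frac{5 + s}{4} = - \frac{5}{4} - \frac{s}{4}$)
$N{\left(n \right)} = -30$ ($N{\left(n \right)} = \left(-5\right) 6 = -30$)
$\left(W{\left(l{\left(-5,-2 \right)} \right)} + d{\left(J{\left(-1 \right)} \right)}\right) N{\left(10 \right)} = \left(- \frac{\left(-7\right) \left(-5\right)}{9} - 1\right) \left(-30\right) = \left(\left(- \frac{1}{9}\right) 35 + \left(- \frac{5}{4} + \frac{1}{4}\right)\right) \left(-30\right) = \left(- \frac{35}{9} - 1\right) \left(-30\right) = \left(- \frac{44}{9}\right) \left(-30\right) = \frac{440}{3}$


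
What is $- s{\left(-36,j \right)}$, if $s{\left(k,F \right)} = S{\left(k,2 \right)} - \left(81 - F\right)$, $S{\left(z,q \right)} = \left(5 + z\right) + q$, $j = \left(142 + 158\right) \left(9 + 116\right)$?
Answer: $-37390$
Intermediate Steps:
$j = 37500$ ($j = 300 \cdot 125 = 37500$)
$S{\left(z,q \right)} = 5 + q + z$
$s{\left(k,F \right)} = -74 + F + k$ ($s{\left(k,F \right)} = \left(5 + 2 + k\right) - \left(81 - F\right) = \left(7 + k\right) + \left(-81 + F\right) = -74 + F + k$)
$- s{\left(-36,j \right)} = - (-74 + 37500 - 36) = \left(-1\right) 37390 = -37390$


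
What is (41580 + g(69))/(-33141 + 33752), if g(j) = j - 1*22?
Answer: 41627/611 ≈ 68.129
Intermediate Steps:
g(j) = -22 + j (g(j) = j - 22 = -22 + j)
(41580 + g(69))/(-33141 + 33752) = (41580 + (-22 + 69))/(-33141 + 33752) = (41580 + 47)/611 = 41627*(1/611) = 41627/611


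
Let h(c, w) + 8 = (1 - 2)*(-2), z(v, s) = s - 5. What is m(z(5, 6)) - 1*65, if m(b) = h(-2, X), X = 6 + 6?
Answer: -71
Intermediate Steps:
X = 12
z(v, s) = -5 + s
h(c, w) = -6 (h(c, w) = -8 + (1 - 2)*(-2) = -8 - 1*(-2) = -8 + 2 = -6)
m(b) = -6
m(z(5, 6)) - 1*65 = -6 - 1*65 = -6 - 65 = -71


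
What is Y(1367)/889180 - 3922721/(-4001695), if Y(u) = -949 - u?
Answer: 173936856658/177911358005 ≈ 0.97766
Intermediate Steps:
Y(1367)/889180 - 3922721/(-4001695) = (-949 - 1*1367)/889180 - 3922721/(-4001695) = (-949 - 1367)*(1/889180) - 3922721*(-1/4001695) = -2316*1/889180 + 3922721/4001695 = -579/222295 + 3922721/4001695 = 173936856658/177911358005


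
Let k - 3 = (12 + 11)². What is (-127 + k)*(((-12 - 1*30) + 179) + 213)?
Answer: 141750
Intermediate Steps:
k = 532 (k = 3 + (12 + 11)² = 3 + 23² = 3 + 529 = 532)
(-127 + k)*(((-12 - 1*30) + 179) + 213) = (-127 + 532)*(((-12 - 1*30) + 179) + 213) = 405*(((-12 - 30) + 179) + 213) = 405*((-42 + 179) + 213) = 405*(137 + 213) = 405*350 = 141750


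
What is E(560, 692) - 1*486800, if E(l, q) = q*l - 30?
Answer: -99310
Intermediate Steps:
E(l, q) = -30 + l*q (E(l, q) = l*q - 30 = -30 + l*q)
E(560, 692) - 1*486800 = (-30 + 560*692) - 1*486800 = (-30 + 387520) - 486800 = 387490 - 486800 = -99310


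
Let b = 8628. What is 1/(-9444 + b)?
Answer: -1/816 ≈ -0.0012255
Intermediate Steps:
1/(-9444 + b) = 1/(-9444 + 8628) = 1/(-816) = -1/816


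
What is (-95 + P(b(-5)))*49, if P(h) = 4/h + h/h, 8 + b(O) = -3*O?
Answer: -4578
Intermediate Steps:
b(O) = -8 - 3*O
P(h) = 1 + 4/h (P(h) = 4/h + 1 = 1 + 4/h)
(-95 + P(b(-5)))*49 = (-95 + (4 + (-8 - 3*(-5)))/(-8 - 3*(-5)))*49 = (-95 + (4 + (-8 + 15))/(-8 + 15))*49 = (-95 + (4 + 7)/7)*49 = (-95 + (⅐)*11)*49 = (-95 + 11/7)*49 = -654/7*49 = -4578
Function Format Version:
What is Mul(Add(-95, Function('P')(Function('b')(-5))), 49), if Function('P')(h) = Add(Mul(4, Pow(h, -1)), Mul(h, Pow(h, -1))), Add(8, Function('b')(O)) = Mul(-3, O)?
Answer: -4578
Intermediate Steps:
Function('b')(O) = Add(-8, Mul(-3, O))
Function('P')(h) = Add(1, Mul(4, Pow(h, -1))) (Function('P')(h) = Add(Mul(4, Pow(h, -1)), 1) = Add(1, Mul(4, Pow(h, -1))))
Mul(Add(-95, Function('P')(Function('b')(-5))), 49) = Mul(Add(-95, Mul(Pow(Add(-8, Mul(-3, -5)), -1), Add(4, Add(-8, Mul(-3, -5))))), 49) = Mul(Add(-95, Mul(Pow(Add(-8, 15), -1), Add(4, Add(-8, 15)))), 49) = Mul(Add(-95, Mul(Pow(7, -1), Add(4, 7))), 49) = Mul(Add(-95, Mul(Rational(1, 7), 11)), 49) = Mul(Add(-95, Rational(11, 7)), 49) = Mul(Rational(-654, 7), 49) = -4578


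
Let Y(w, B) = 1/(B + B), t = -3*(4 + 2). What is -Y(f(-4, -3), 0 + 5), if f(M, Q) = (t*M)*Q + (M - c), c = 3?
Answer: -1/10 ≈ -0.10000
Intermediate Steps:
t = -18 (t = -3*6 = -18)
f(M, Q) = -3 + M - 18*M*Q (f(M, Q) = (-18*M)*Q + (M - 1*3) = -18*M*Q + (M - 3) = -18*M*Q + (-3 + M) = -3 + M - 18*M*Q)
Y(w, B) = 1/(2*B)
-Y(f(-4, -3), 0 + 5) = -1/(2*(0 + 5)) = -1/(2*5) = -1*1/10 = -1/10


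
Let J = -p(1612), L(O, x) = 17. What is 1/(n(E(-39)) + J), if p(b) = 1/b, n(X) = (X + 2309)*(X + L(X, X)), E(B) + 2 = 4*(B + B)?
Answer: -1612/955134181 ≈ -1.6877e-6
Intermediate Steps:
E(B) = -2 + 8*B (E(B) = -2 + 4*(B + B) = -2 + 4*(2*B) = -2 + 8*B)
n(X) = (17 + X)*(2309 + X) (n(X) = (X + 2309)*(X + 17) = (2309 + X)*(17 + X) = (17 + X)*(2309 + X))
J = -1/1612 ≈ -0.00062035
1/(n(E(-39)) + J) = 1/((39253 + (-2 + 8*(-39))² + 2326*(-2 + 8*(-39))) - 1/1612) = 1/((39253 + (-2 - 312)² + 2326*(-2 - 312)) - 1/1612) = 1/((39253 + (-314)² + 2326*(-314)) - 1/1612) = 1/((39253 + 98596 - 730364) - 1/1612) = 1/(-592515 - 1/1612) = 1/(-955134181/1612) = -1612/955134181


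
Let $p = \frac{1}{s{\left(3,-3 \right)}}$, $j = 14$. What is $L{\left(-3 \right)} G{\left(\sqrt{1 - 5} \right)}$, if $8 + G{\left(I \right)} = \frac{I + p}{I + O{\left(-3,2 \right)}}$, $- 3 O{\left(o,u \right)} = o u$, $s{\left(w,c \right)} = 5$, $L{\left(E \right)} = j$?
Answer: $- \frac{1043}{10} + \frac{63 i}{10} \approx -104.3 + 6.3 i$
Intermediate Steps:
$L{\left(E \right)} = 14$
$O{\left(o,u \right)} = - \frac{o u}{3}$
$p = \frac{1}{5} \approx 0.2$
$G{\left(I \right)} = -8 + \frac{\frac{1}{5} + I}{2 + I}$ ($G{\left(I \right)} = -8 + \frac{I + \frac{1}{5}}{I - \left(-1\right) 2} = -8 + \frac{\frac{1}{5} + I}{I + 2} = -8 + \frac{\frac{1}{5} + I}{2 + I}$)
$L{\left(-3 \right)} G{\left(\sqrt{1 - 5} \right)} = 14 \frac{-79 - 35 \sqrt{1 - 5}}{5 \left(2 + \sqrt{1 - 5}\right)} = 14 \frac{-79 - 35 \sqrt{-4}}{5 \left(2 + \sqrt{-4}\right)} = 14 \frac{-79 - 35 \cdot 2 i}{5 \left(2 + 2 i\right)} = 14 \frac{\frac{2 - 2 i}{8} \left(-79 - 70 i\right)}{5} = 14 \frac{\left(-79 - 70 i\right) \left(2 - 2 i\right)}{40} = \frac{7 \left(-79 - 70 i\right) \left(2 - 2 i\right)}{20}$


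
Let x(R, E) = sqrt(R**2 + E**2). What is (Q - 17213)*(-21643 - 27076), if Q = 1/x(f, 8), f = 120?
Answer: 838600147 - 48719*sqrt(226)/1808 ≈ 8.3860e+8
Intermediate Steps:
x(R, E) = sqrt(E**2 + R**2)
Q = sqrt(226)/1808 (Q = 1/(sqrt(8**2 + 120**2)) = 1/(sqrt(64 + 14400)) = 1/(sqrt(14464)) = 1/(8*sqrt(226)) = sqrt(226)/1808 ≈ 0.0083149)
(Q - 17213)*(-21643 - 27076) = (sqrt(226)/1808 - 17213)*(-21643 - 27076) = (-17213 + sqrt(226)/1808)*(-48719) = 838600147 - 48719*sqrt(226)/1808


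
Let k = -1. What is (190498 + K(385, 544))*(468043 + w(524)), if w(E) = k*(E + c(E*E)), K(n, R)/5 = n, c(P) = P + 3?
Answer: 37126093620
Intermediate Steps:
c(P) = 3 + P
K(n, R) = 5*n
w(E) = -3 - E - E**2 (w(E) = -(E + (3 + E*E)) = -(E + (3 + E**2)) = -(3 + E + E**2) = -3 - E - E**2)
(190498 + K(385, 544))*(468043 + w(524)) = (190498 + 5*385)*(468043 + (-3 - 1*524 - 1*524**2)) = (190498 + 1925)*(468043 + (-3 - 524 - 1*274576)) = 192423*(468043 + (-3 - 524 - 274576)) = 192423*(468043 - 275103) = 192423*192940 = 37126093620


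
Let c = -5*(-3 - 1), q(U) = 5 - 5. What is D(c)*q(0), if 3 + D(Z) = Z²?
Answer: 0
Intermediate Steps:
q(U) = 0
c = 20 (c = -5*(-4) = 20)
D(Z) = -3 + Z²
D(c)*q(0) = (-3 + 20²)*0 = (-3 + 400)*0 = 397*0 = 0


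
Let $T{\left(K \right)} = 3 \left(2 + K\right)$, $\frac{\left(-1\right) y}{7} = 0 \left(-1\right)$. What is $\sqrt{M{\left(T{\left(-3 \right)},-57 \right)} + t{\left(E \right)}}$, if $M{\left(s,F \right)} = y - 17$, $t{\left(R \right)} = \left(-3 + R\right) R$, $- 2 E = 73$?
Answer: $\frac{\sqrt{5699}}{2} \approx 37.746$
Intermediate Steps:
$E = - \frac{73}{2}$ ($E = \left(- \frac{1}{2}\right) 73 = - \frac{73}{2} \approx -36.5$)
$y = 0$ ($y = - 7 \cdot 0 \left(-1\right) = \left(-7\right) 0 = 0$)
$T{\left(K \right)} = 6 + 3 K$
$t{\left(R \right)} = R \left(-3 + R\right)$
$M{\left(s,F \right)} = -17$ ($M{\left(s,F \right)} = 0 - 17 = -17$)
$\sqrt{M{\left(T{\left(-3 \right)},-57 \right)} + t{\left(E \right)}} = \sqrt{-17 - \frac{73 \left(-3 - \frac{73}{2}\right)}{2}} = \sqrt{-17 - - \frac{5767}{4}} = \sqrt{-17 + \frac{5767}{4}} = \sqrt{\frac{5699}{4}} = \frac{\sqrt{5699}}{2}$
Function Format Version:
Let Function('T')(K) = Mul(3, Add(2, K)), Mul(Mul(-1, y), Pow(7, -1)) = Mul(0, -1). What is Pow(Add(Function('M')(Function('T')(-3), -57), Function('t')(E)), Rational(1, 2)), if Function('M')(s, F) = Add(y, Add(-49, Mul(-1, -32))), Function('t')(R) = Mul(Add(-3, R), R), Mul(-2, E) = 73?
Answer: Mul(Rational(1, 2), Pow(5699, Rational(1, 2))) ≈ 37.746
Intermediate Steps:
E = Rational(-73, 2) (E = Mul(Rational(-1, 2), 73) = Rational(-73, 2) ≈ -36.500)
y = 0 (y = Mul(-7, Mul(0, -1)) = Mul(-7, 0) = 0)
Function('T')(K) = Add(6, Mul(3, K))
Function('t')(R) = Mul(R, Add(-3, R))
Function('M')(s, F) = -17 (Function('M')(s, F) = Add(0, Add(-49, Mul(-1, -32))) = Add(0, Add(-49, 32)) = Add(0, -17) = -17)
Pow(Add(Function('M')(Function('T')(-3), -57), Function('t')(E)), Rational(1, 2)) = Pow(Add(-17, Mul(Rational(-73, 2), Add(-3, Rational(-73, 2)))), Rational(1, 2)) = Pow(Add(-17, Mul(Rational(-73, 2), Rational(-79, 2))), Rational(1, 2)) = Pow(Add(-17, Rational(5767, 4)), Rational(1, 2)) = Pow(Rational(5699, 4), Rational(1, 2)) = Mul(Rational(1, 2), Pow(5699, Rational(1, 2)))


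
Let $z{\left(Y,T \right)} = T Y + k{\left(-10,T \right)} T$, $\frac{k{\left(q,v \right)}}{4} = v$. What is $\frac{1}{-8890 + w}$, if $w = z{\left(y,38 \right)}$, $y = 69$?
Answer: $- \frac{1}{492} \approx -0.0020325$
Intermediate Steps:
$k{\left(q,v \right)} = 4 v$
$z{\left(Y,T \right)} = 4 T^{2} + T Y$ ($z{\left(Y,T \right)} = T Y + 4 T T = T Y + 4 T^{2} = 4 T^{2} + T Y$)
$w = 8398$ ($w = 38 \left(69 + 4 \cdot 38\right) = 38 \left(69 + 152\right) = 38 \cdot 221 = 8398$)
$\frac{1}{-8890 + w} = \frac{1}{-8890 + 8398} = \frac{1}{-492} = - \frac{1}{492}$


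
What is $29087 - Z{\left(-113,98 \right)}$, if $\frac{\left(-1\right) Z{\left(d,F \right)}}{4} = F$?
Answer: $29479$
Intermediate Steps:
$Z{\left(d,F \right)} = - 4 F$
$29087 - Z{\left(-113,98 \right)} = 29087 - \left(-4\right) 98 = 29087 - -392 = 29087 + 392 = 29479$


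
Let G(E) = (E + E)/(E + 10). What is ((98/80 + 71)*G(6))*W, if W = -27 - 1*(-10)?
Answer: -147339/160 ≈ -920.87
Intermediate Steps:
W = -17 (W = -27 + 10 = -17)
G(E) = 2*E/(10 + E) (G(E) = (2*E)/(10 + E) = 2*E/(10 + E))
((98/80 + 71)*G(6))*W = ((98/80 + 71)*(2*6/(10 + 6)))*(-17) = ((98*(1/80) + 71)*(2*6/16))*(-17) = ((49/40 + 71)*(2*6*(1/16)))*(-17) = ((2889/40)*(3/4))*(-17) = (8667/160)*(-17) = -147339/160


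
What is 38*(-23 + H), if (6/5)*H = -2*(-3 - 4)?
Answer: -1292/3 ≈ -430.67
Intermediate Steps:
H = 35/3 (H = 5*(-2*(-3 - 4))/6 = 5*(-2*(-7))/6 = (⅚)*14 = 35/3 ≈ 11.667)
38*(-23 + H) = 38*(-23 + 35/3) = 38*(-34/3) = -1292/3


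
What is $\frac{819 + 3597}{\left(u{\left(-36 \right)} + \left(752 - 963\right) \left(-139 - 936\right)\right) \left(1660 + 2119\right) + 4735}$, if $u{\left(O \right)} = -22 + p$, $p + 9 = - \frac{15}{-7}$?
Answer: $\frac{3864}{749933939} \approx 5.1525 \cdot 10^{-6}$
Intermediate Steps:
$p = - \frac{48}{7}$ ($p = -9 - \frac{15}{-7} = -9 - - \frac{15}{7} = -9 + \frac{15}{7} = - \frac{48}{7} \approx -6.8571$)
$u{\left(O \right)} = - \frac{202}{7}$ ($u{\left(O \right)} = -22 - \frac{48}{7} = - \frac{202}{7}$)
$\frac{819 + 3597}{\left(u{\left(-36 \right)} + \left(752 - 963\right) \left(-139 - 936\right)\right) \left(1660 + 2119\right) + 4735} = \frac{819 + 3597}{\left(- \frac{202}{7} + \left(752 - 963\right) \left(-139 - 936\right)\right) \left(1660 + 2119\right) + 4735} = \frac{4416}{\left(- \frac{202}{7} - -226825\right) 3779 + 4735} = \frac{4416}{\left(- \frac{202}{7} + 226825\right) 3779 + 4735} = \frac{4416}{\frac{1587573}{7} \cdot 3779 + 4735} = \frac{4416}{\frac{5999438367}{7} + 4735} = \frac{4416}{\frac{5999471512}{7}} = 4416 \cdot \frac{7}{5999471512} = \frac{3864}{749933939}$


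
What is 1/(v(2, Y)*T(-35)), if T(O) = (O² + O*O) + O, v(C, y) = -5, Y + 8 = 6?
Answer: -1/12075 ≈ -8.2816e-5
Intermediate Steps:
Y = -2 (Y = -8 + 6 = -2)
T(O) = O + 2*O² (T(O) = (O² + O²) + O = 2*O² + O = O + 2*O²)
1/(v(2, Y)*T(-35)) = 1/(-(-175)*(1 + 2*(-35))) = 1/(-(-175)*(1 - 70)) = 1/(-(-175)*(-69)) = 1/(-5*2415) = 1/(-12075) = -1/12075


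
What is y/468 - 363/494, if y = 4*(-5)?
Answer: -3457/4446 ≈ -0.77755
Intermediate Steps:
y = -20
y/468 - 363/494 = -20/468 - 363/494 = -20*1/468 - 363*1/494 = -5/117 - 363/494 = -3457/4446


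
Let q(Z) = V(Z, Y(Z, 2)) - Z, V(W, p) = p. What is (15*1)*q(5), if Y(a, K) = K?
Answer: -45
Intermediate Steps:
q(Z) = 2 - Z
(15*1)*q(5) = (15*1)*(2 - 1*5) = 15*(2 - 5) = 15*(-3) = -45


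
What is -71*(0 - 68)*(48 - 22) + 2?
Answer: 125530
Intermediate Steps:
-71*(0 - 68)*(48 - 22) + 2 = -(-4828)*26 + 2 = -71*(-1768) + 2 = 125528 + 2 = 125530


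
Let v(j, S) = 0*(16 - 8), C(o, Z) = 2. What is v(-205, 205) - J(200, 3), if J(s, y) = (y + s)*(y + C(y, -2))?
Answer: -1015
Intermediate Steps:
v(j, S) = 0 (v(j, S) = 0*8 = 0)
J(s, y) = (2 + y)*(s + y) (J(s, y) = (y + s)*(y + 2) = (s + y)*(2 + y) = (2 + y)*(s + y))
v(-205, 205) - J(200, 3) = 0 - (3**2 + 2*200 + 2*3 + 200*3) = 0 - (9 + 400 + 6 + 600) = 0 - 1*1015 = 0 - 1015 = -1015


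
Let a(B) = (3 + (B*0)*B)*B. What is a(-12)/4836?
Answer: -3/403 ≈ -0.0074442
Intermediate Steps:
a(B) = 3*B (a(B) = (3 + 0*B)*B = (3 + 0)*B = 3*B)
a(-12)/4836 = (3*(-12))/4836 = -36*1/4836 = -3/403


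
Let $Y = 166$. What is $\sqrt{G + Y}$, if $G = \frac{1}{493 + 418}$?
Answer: $\frac{9 \sqrt{1700837}}{911} \approx 12.884$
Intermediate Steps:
$G = \frac{1}{911} \approx 0.0010977$
$\sqrt{G + Y} = \sqrt{\frac{1}{911} + 166} = \sqrt{\frac{151227}{911}} = \frac{9 \sqrt{1700837}}{911}$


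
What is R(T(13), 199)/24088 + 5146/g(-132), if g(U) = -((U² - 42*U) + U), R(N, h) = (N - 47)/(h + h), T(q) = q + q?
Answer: -12333826265/54732320016 ≈ -0.22535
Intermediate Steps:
T(q) = 2*q
R(N, h) = (-47 + N)/(2*h) (R(N, h) = (-47 + N)/((2*h)) = (-47 + N)*(1/(2*h)) = (-47 + N)/(2*h))
g(U) = -U² + 41*U (g(U) = -(U² - 41*U) = -U² + 41*U)
R(T(13), 199)/24088 + 5146/g(-132) = ((½)*(-47 + 2*13)/199)/24088 + 5146/((-132*(41 - 1*(-132)))) = ((½)*(1/199)*(-47 + 26))*(1/24088) + 5146/((-132*(41 + 132))) = ((½)*(1/199)*(-21))*(1/24088) + 5146/((-132*173)) = -21/398*1/24088 + 5146/(-22836) = -21/9587024 + 5146*(-1/22836) = -21/9587024 - 2573/11418 = -12333826265/54732320016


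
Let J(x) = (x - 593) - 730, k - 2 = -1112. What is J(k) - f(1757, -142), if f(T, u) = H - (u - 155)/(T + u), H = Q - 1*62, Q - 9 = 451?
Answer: -4572362/1615 ≈ -2831.2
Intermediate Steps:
Q = 460 (Q = 9 + 451 = 460)
k = -1110 (k = 2 - 1112 = -1110)
J(x) = -1323 + x (J(x) = (-593 + x) - 730 = -1323 + x)
H = 398 (H = 460 - 1*62 = 460 - 62 = 398)
f(T, u) = 398 - (-155 + u)/(T + u) (f(T, u) = 398 - (u - 155)/(T + u) = 398 - (-155 + u)/(T + u))
J(k) - f(1757, -142) = (-1323 - 1110) - (155 + 397*(-142) + 398*1757)/(1757 - 142) = -2433 - (155 - 56374 + 699286)/1615 = -2433 - 643067/1615 = -4572362/1615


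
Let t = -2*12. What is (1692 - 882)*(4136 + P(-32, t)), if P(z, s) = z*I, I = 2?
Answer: 3298320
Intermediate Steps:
t = -24
P(z, s) = 2*z (P(z, s) = z*2 = 2*z)
(1692 - 882)*(4136 + P(-32, t)) = (1692 - 882)*(4136 + 2*(-32)) = 810*(4136 - 64) = 810*4072 = 3298320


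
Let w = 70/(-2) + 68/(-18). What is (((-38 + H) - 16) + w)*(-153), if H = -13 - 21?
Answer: 19397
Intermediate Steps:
H = -34
w = -349/9 (w = 70*(-1/2) + 68*(-1/18) = -35 - 34/9 = -349/9 ≈ -38.778)
(((-38 + H) - 16) + w)*(-153) = (((-38 - 34) - 16) - 349/9)*(-153) = ((-72 - 16) - 349/9)*(-153) = (-88 - 349/9)*(-153) = -1141/9*(-153) = 19397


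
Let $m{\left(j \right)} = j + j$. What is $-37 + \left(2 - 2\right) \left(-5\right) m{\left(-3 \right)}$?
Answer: $-37$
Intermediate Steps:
$m{\left(j \right)} = 2 j$
$-37 + \left(2 - 2\right) \left(-5\right) m{\left(-3 \right)} = -37 + \left(2 - 2\right) \left(-5\right) 2 \left(-3\right) = -37 + 0 \left(-5\right) \left(-6\right) = -37 + 0 \left(-6\right) = -37 + 0 = -37$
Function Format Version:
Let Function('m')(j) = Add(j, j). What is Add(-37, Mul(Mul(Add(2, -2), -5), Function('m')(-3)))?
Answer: -37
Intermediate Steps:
Function('m')(j) = Mul(2, j)
Add(-37, Mul(Mul(Add(2, -2), -5), Function('m')(-3))) = Add(-37, Mul(Mul(Add(2, -2), -5), Mul(2, -3))) = Add(-37, Mul(Mul(0, -5), -6)) = Add(-37, Mul(0, -6)) = Add(-37, 0) = -37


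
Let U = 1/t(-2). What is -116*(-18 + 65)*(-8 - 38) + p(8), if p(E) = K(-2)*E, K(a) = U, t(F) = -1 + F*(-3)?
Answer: 1253968/5 ≈ 2.5079e+5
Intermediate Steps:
t(F) = -1 - 3*F
U = ⅕ (U = 1/(-1 - 3*(-2)) = 1/(-1 + 6) = 1/5 = ⅕ ≈ 0.20000)
K(a) = ⅕
p(E) = E/5
-116*(-18 + 65)*(-8 - 38) + p(8) = -116*(-18 + 65)*(-8 - 38) + (⅕)*8 = -5452*(-46) + 8/5 = -116*(-2162) + 8/5 = 250792 + 8/5 = 1253968/5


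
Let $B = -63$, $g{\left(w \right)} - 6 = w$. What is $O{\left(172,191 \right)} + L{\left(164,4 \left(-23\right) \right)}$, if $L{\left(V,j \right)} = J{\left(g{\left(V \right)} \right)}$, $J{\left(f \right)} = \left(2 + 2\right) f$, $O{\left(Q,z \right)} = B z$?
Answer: $-11353$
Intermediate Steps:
$g{\left(w \right)} = 6 + w$
$O{\left(Q,z \right)} = - 63 z$
$J{\left(f \right)} = 4 f$
$L{\left(V,j \right)} = 24 + 4 V$ ($L{\left(V,j \right)} = 4 \left(6 + V\right) = 24 + 4 V$)
$O{\left(172,191 \right)} + L{\left(164,4 \left(-23\right) \right)} = \left(-63\right) 191 + \left(24 + 4 \cdot 164\right) = -12033 + \left(24 + 656\right) = -12033 + 680 = -11353$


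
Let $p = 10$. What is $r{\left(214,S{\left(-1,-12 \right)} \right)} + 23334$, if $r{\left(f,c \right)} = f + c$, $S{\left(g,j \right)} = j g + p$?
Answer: $23570$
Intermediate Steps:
$S{\left(g,j \right)} = 10 + g j$ ($S{\left(g,j \right)} = j g + 10 = g j + 10 = 10 + g j$)
$r{\left(f,c \right)} = c + f$
$r{\left(214,S{\left(-1,-12 \right)} \right)} + 23334 = \left(\left(10 - -12\right) + 214\right) + 23334 = \left(\left(10 + 12\right) + 214\right) + 23334 = \left(22 + 214\right) + 23334 = 236 + 23334 = 23570$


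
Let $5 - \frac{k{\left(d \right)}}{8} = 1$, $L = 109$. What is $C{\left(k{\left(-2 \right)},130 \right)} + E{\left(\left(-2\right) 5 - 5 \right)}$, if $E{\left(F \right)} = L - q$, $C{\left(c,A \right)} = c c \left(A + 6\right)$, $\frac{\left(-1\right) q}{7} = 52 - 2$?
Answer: $139723$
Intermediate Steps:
$q = -350$ ($q = - 7 \left(52 - 2\right) = \left(-7\right) 50 = -350$)
$k{\left(d \right)} = 32$ ($k{\left(d \right)} = 40 - 8 = 32$)
$C{\left(c,A \right)} = c^{2} \left(6 + A\right)$
$E{\left(F \right)} = 459$ ($E{\left(F \right)} = 109 - -350 = 109 + 350 = 459$)
$C{\left(k{\left(-2 \right)},130 \right)} + E{\left(\left(-2\right) 5 - 5 \right)} = 32^{2} \left(6 + 130\right) + 459 = 1024 \cdot 136 + 459 = 139264 + 459 = 139723$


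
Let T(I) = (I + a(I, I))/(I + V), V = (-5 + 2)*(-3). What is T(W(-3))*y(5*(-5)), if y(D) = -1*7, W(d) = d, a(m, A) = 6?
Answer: -7/2 ≈ -3.5000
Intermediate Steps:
V = 9 (V = -3*(-3) = 9)
y(D) = -7
T(I) = (6 + I)/(9 + I) (T(I) = (I + 6)/(I + 9) = (6 + I)/(9 + I))
T(W(-3))*y(5*(-5)) = ((6 - 3)/(9 - 3))*(-7) = (3/6)*(-7) = ((⅙)*3)*(-7) = (½)*(-7) = -7/2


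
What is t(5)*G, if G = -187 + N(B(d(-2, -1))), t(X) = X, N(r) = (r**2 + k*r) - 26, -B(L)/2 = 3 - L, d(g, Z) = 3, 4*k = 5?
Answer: -1065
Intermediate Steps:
k = 5/4 (k = (1/4)*5 = 5/4 ≈ 1.2500)
B(L) = -6 + 2*L (B(L) = -2*(3 - L) = -6 + 2*L)
N(r) = -26 + r**2 + 5*r/4 (N(r) = (r**2 + 5*r/4) - 26 = -26 + r**2 + 5*r/4)
G = -213 (G = -187 + (-26 + (-6 + 2*3)**2 + 5*(-6 + 2*3)/4) = -187 + (-26 + (-6 + 6)**2 + 5*(-6 + 6)/4) = -187 + (-26 + 0**2 + (5/4)*0) = -187 + (-26 + 0 + 0) = -187 - 26 = -213)
t(5)*G = 5*(-213) = -1065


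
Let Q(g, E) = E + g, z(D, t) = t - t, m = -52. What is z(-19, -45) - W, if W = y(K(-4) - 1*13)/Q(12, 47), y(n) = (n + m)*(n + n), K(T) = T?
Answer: -2346/59 ≈ -39.763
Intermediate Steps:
z(D, t) = 0
y(n) = 2*n*(-52 + n) (y(n) = (n - 52)*(n + n) = (-52 + n)*(2*n) = 2*n*(-52 + n))
W = 2346/59 (W = (2*(-4 - 1*13)*(-52 + (-4 - 1*13)))/(47 + 12) = (2*(-4 - 13)*(-52 + (-4 - 13)))/59 = (2*(-17)*(-52 - 17))*(1/59) = (2*(-17)*(-69))*(1/59) = 2346*(1/59) = 2346/59 ≈ 39.763)
z(-19, -45) - W = 0 - 1*2346/59 = 0 - 2346/59 = -2346/59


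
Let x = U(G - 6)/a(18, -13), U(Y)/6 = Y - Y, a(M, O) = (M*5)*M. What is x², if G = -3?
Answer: 0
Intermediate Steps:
a(M, O) = 5*M² (a(M, O) = (5*M)*M = 5*M²)
U(Y) = 0 (U(Y) = 6*(Y - Y) = 6*0 = 0)
x = 0 (x = 0/((5*18²)) = 0/((5*324)) = 0/1620 = 0*(1/1620) = 0)
x² = 0² = 0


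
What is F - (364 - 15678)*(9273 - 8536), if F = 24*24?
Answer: 11286994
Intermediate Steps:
F = 576
F - (364 - 15678)*(9273 - 8536) = 576 - (364 - 15678)*(9273 - 8536) = 576 - (-15314)*737 = 576 - 1*(-11286418) = 576 + 11286418 = 11286994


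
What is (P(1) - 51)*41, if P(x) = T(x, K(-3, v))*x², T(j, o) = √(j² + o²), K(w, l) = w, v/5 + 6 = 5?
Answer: -2091 + 41*√10 ≈ -1961.3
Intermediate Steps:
v = -5 (v = -30 + 5*5 = -30 + 25 = -5)
P(x) = x²*√(9 + x²) (P(x) = √(x² + (-3)²)*x² = √(x² + 9)*x² = √(9 + x²)*x² = x²*√(9 + x²))
(P(1) - 51)*41 = (1²*√(9 + 1²) - 51)*41 = (1*√(9 + 1) - 51)*41 = (1*√10 - 51)*41 = (√10 - 51)*41 = (-51 + √10)*41 = -2091 + 41*√10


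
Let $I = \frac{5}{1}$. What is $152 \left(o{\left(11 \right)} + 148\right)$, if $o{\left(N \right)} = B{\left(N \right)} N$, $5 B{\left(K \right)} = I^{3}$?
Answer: $64296$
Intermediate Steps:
$I = 5$ ($I = 5 \cdot 1 = 5$)
$B{\left(K \right)} = 25$ ($B{\left(K \right)} = \frac{5^{3}}{5} = \frac{1}{5} \cdot 125 = 25$)
$o{\left(N \right)} = 25 N$
$152 \left(o{\left(11 \right)} + 148\right) = 152 \left(25 \cdot 11 + 148\right) = 152 \left(275 + 148\right) = 152 \cdot 423 = 64296$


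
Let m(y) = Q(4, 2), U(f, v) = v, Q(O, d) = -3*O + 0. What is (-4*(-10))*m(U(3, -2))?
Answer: -480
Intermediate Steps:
Q(O, d) = -3*O
m(y) = -12 (m(y) = -3*4 = -12)
(-4*(-10))*m(U(3, -2)) = -4*(-10)*(-12) = 40*(-12) = -480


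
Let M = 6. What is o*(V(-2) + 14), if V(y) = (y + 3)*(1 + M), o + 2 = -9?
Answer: -231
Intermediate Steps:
o = -11 (o = -2 - 9 = -11)
V(y) = 21 + 7*y (V(y) = (y + 3)*(1 + 6) = (3 + y)*7 = 21 + 7*y)
o*(V(-2) + 14) = -11*((21 + 7*(-2)) + 14) = -11*((21 - 14) + 14) = -11*(7 + 14) = -11*21 = -231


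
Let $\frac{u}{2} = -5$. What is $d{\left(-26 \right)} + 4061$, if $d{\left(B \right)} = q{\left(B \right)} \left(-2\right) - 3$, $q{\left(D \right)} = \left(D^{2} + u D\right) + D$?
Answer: $2238$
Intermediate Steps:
$u = -10$ ($u = 2 \left(-5\right) = -10$)
$q{\left(D \right)} = D^{2} - 9 D$ ($q{\left(D \right)} = \left(D^{2} - 10 D\right) + D = D^{2} - 9 D$)
$d{\left(B \right)} = -3 - 2 B \left(-9 + B\right)$ ($d{\left(B \right)} = B \left(-9 + B\right) \left(-2\right) - 3 = - 2 B \left(-9 + B\right) - 3 = -3 - 2 B \left(-9 + B\right)$)
$d{\left(-26 \right)} + 4061 = \left(-3 - - 52 \left(-9 - 26\right)\right) + 4061 = \left(-3 - \left(-52\right) \left(-35\right)\right) + 4061 = \left(-3 - 1820\right) + 4061 = -1823 + 4061 = 2238$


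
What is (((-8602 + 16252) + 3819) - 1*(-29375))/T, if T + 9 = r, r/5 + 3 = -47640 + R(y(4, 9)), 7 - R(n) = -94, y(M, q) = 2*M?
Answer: -40844/237719 ≈ -0.17182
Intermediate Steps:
R(n) = 101 (R(n) = 7 - 1*(-94) = 7 + 94 = 101)
r = -237710 (r = -15 + 5*(-47640 + 101) = -15 + 5*(-47539) = -15 - 237695 = -237710)
T = -237719 (T = -9 - 237710 = -237719)
(((-8602 + 16252) + 3819) - 1*(-29375))/T = (((-8602 + 16252) + 3819) - 1*(-29375))/(-237719) = ((7650 + 3819) + 29375)*(-1/237719) = (11469 + 29375)*(-1/237719) = 40844*(-1/237719) = -40844/237719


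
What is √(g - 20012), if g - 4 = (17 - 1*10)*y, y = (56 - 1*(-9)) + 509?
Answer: I*√15990 ≈ 126.45*I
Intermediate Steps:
y = 574 (y = (56 + 9) + 509 = 65 + 509 = 574)
g = 4022 (g = 4 + (17 - 1*10)*574 = 4 + (17 - 10)*574 = 4 + 7*574 = 4 + 4018 = 4022)
√(g - 20012) = √(4022 - 20012) = √(-15990) = I*√15990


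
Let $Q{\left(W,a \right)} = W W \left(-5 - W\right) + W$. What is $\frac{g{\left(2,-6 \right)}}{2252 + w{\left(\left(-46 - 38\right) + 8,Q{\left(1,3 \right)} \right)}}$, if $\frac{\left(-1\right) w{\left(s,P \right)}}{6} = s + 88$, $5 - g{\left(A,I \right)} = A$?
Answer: $\frac{3}{2180} \approx 0.0013761$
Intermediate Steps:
$g{\left(A,I \right)} = 5 - A$
$Q{\left(W,a \right)} = W + W^{2} \left(-5 - W\right)$ ($Q{\left(W,a \right)} = W^{2} \left(-5 - W\right) + W = W + W^{2} \left(-5 - W\right)$)
$w{\left(s,P \right)} = -528 - 6 s$ ($w{\left(s,P \right)} = - 6 \left(s + 88\right) = - 6 \left(88 + s\right) = -528 - 6 s$)
$\frac{g{\left(2,-6 \right)}}{2252 + w{\left(\left(-46 - 38\right) + 8,Q{\left(1,3 \right)} \right)}} = \frac{5 - 2}{2252 - \left(528 + 6 \left(\left(-46 - 38\right) + 8\right)\right)} = \frac{5 - 2}{2252 - \left(528 + 6 \left(-84 + 8\right)\right)} = \frac{1}{2252 - 72} \cdot 3 = \frac{1}{2180} \cdot 3 = \frac{3}{2180}$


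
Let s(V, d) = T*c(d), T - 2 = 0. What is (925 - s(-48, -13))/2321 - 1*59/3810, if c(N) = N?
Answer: 3486371/8843010 ≈ 0.39425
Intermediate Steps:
T = 2 (T = 2 + 0 = 2)
s(V, d) = 2*d
(925 - s(-48, -13))/2321 - 1*59/3810 = (925 - 2*(-13))/2321 - 1*59/3810 = (925 - 1*(-26))*(1/2321) - 59*1/3810 = (925 + 26)*(1/2321) - 59/3810 = 951*(1/2321) - 59/3810 = 951/2321 - 59/3810 = 3486371/8843010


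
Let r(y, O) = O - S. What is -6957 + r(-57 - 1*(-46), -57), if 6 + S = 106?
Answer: -7114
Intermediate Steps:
S = 100 (S = -6 + 106 = 100)
r(y, O) = -100 + O (r(y, O) = O - 1*100 = O - 100 = -100 + O)
-6957 + r(-57 - 1*(-46), -57) = -6957 + (-100 - 57) = -6957 - 157 = -7114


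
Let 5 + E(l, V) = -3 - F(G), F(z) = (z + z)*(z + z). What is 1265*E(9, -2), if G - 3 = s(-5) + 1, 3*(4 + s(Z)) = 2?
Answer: -111320/9 ≈ -12369.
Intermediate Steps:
s(Z) = -10/3 (s(Z) = -4 + (⅓)*2 = -4 + ⅔ = -10/3)
G = ⅔ (G = 3 + (-10/3 + 1) = 3 - 7/3 = ⅔ ≈ 0.66667)
F(z) = 4*z² (F(z) = (2*z)*(2*z) = 4*z²)
E(l, V) = -88/9 (E(l, V) = -5 + (-3 - 4*(⅔)²) = -5 + (-3 - 4*4/9) = -5 + (-3 - 1*16/9) = -5 + (-3 - 16/9) = -5 - 43/9 = -88/9)
1265*E(9, -2) = 1265*(-88/9) = -111320/9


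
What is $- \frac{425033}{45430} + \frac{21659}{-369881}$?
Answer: $- \frac{22599371349}{2400527690} \approx -9.4143$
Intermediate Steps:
$- \frac{425033}{45430} + \frac{21659}{-369881} = \left(-425033\right) \frac{1}{45430} + 21659 \left(- \frac{1}{369881}\right) = - \frac{60719}{6490} - \frac{21659}{369881} = - \frac{22599371349}{2400527690}$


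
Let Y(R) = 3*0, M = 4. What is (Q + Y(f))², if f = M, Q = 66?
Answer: 4356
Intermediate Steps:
f = 4
Y(R) = 0
(Q + Y(f))² = (66 + 0)² = 66² = 4356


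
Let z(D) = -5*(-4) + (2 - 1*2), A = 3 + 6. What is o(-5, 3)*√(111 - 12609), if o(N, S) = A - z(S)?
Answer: -11*I*√12498 ≈ -1229.7*I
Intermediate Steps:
A = 9
z(D) = 20 (z(D) = 20 + (2 - 2) = 20 + 0 = 20)
o(N, S) = -11 (o(N, S) = 9 - 1*20 = 9 - 20 = -11)
o(-5, 3)*√(111 - 12609) = -11*√(111 - 12609) = -11*I*√12498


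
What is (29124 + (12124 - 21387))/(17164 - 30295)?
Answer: -19861/13131 ≈ -1.5125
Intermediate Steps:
(29124 + (12124 - 21387))/(17164 - 30295) = (29124 - 9263)/(-13131) = 19861*(-1/13131) = -19861/13131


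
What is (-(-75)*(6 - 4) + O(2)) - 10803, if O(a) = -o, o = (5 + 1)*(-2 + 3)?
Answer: -10659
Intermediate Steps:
o = 6 (o = 6*1 = 6)
O(a) = -6 (O(a) = -1*6 = -6)
(-(-75)*(6 - 4) + O(2)) - 10803 = (-(-75)*(6 - 4) - 6) - 10803 = (-(-75)*2 - 6) - 10803 = (-75*(-2) - 6) - 10803 = (150 - 6) - 10803 = 144 - 10803 = -10659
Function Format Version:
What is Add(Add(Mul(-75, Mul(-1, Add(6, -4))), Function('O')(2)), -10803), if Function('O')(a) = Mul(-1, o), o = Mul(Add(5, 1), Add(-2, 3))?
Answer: -10659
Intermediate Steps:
o = 6 (o = Mul(6, 1) = 6)
Function('O')(a) = -6 (Function('O')(a) = Mul(-1, 6) = -6)
Add(Add(Mul(-75, Mul(-1, Add(6, -4))), Function('O')(2)), -10803) = Add(Add(Mul(-75, Mul(-1, Add(6, -4))), -6), -10803) = Add(Add(Mul(-75, Mul(-1, 2)), -6), -10803) = Add(Add(Mul(-75, -2), -6), -10803) = Add(Add(150, -6), -10803) = Add(144, -10803) = -10659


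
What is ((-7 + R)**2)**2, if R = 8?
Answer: 1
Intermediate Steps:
((-7 + R)**2)**2 = ((-7 + 8)**2)**2 = (1**2)**2 = 1**2 = 1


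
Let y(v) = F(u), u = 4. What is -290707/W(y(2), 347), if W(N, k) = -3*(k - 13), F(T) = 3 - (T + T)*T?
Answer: 290707/1002 ≈ 290.13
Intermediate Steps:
F(T) = 3 - 2*T² (F(T) = 3 - 2*T*T = 3 - 2*T²)
y(v) = -29 (y(v) = 3 - 2*4² = 3 - 2*16 = 3 - 32 = -29)
W(N, k) = 39 - 3*k (W(N, k) = -3*(-13 + k) = 39 - 3*k)
-290707/W(y(2), 347) = -290707/(39 - 3*347) = -290707/(39 - 1041) = -290707/(-1002) = -290707*(-1/1002) = 290707/1002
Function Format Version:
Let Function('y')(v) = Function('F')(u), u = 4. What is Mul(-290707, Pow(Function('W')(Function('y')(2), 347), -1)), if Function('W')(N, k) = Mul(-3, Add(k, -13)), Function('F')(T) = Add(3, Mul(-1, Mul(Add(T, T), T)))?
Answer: Rational(290707, 1002) ≈ 290.13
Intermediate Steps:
Function('F')(T) = Add(3, Mul(-2, Pow(T, 2))) (Function('F')(T) = Add(3, Mul(-1, Mul(Mul(2, T), T))) = Add(3, Mul(-1, Mul(2, Pow(T, 2)))) = Add(3, Mul(-2, Pow(T, 2))))
Function('y')(v) = -29 (Function('y')(v) = Add(3, Mul(-2, Pow(4, 2))) = Add(3, Mul(-2, 16)) = Add(3, -32) = -29)
Function('W')(N, k) = Add(39, Mul(-3, k)) (Function('W')(N, k) = Mul(-3, Add(-13, k)) = Add(39, Mul(-3, k)))
Mul(-290707, Pow(Function('W')(Function('y')(2), 347), -1)) = Mul(-290707, Pow(Add(39, Mul(-3, 347)), -1)) = Mul(-290707, Pow(Add(39, -1041), -1)) = Mul(-290707, Pow(-1002, -1)) = Mul(-290707, Rational(-1, 1002)) = Rational(290707, 1002)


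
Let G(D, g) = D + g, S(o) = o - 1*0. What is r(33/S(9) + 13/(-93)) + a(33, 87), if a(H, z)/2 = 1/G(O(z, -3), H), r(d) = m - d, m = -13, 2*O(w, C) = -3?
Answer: -32153/1953 ≈ -16.463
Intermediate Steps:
S(o) = o (S(o) = o + 0 = o)
O(w, C) = -3/2 (O(w, C) = (½)*(-3) = -3/2)
r(d) = -13 - d
a(H, z) = 2/(-3/2 + H)
r(33/S(9) + 13/(-93)) + a(33, 87) = (-13 - (33/9 + 13/(-93))) + 4/(-3 + 2*33) = (-13 - (33*(⅑) + 13*(-1/93))) + 4/(-3 + 66) = (-13 - (11/3 - 13/93)) + 4/63 = (-13 - 1*328/93) + 4*(1/63) = (-13 - 328/93) + 4/63 = -1537/93 + 4/63 = -32153/1953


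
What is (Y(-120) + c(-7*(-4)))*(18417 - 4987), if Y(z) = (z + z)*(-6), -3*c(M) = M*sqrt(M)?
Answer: 19339200 - 752080*sqrt(7)/3 ≈ 1.8676e+7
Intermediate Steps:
c(M) = -M**(3/2)/3 (c(M) = -M*sqrt(M)/3 = -M**(3/2)/3)
Y(z) = -12*z (Y(z) = (2*z)*(-6) = -12*z)
(Y(-120) + c(-7*(-4)))*(18417 - 4987) = (-12*(-120) - 56*sqrt(7)/3)*(18417 - 4987) = (1440 - 56*sqrt(7)/3)*13430 = 19339200 - 752080*sqrt(7)/3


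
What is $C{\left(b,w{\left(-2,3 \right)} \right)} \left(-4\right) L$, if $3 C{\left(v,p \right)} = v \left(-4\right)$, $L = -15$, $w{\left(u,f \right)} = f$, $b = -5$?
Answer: $400$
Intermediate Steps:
$C{\left(v,p \right)} = - \frac{4 v}{3}$ ($C{\left(v,p \right)} = \frac{v \left(-4\right)}{3} = \frac{\left(-4\right) v}{3} = - \frac{4 v}{3}$)
$C{\left(b,w{\left(-2,3 \right)} \right)} \left(-4\right) L = \left(- \frac{4}{3}\right) \left(-5\right) \left(-4\right) \left(-15\right) = \frac{20}{3} \left(-4\right) \left(-15\right) = \left(- \frac{80}{3}\right) \left(-15\right) = 400$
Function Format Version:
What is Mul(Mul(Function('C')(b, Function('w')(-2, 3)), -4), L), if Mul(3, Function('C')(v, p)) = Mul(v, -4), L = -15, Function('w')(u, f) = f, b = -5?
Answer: 400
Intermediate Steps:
Function('C')(v, p) = Mul(Rational(-4, 3), v) (Function('C')(v, p) = Mul(Rational(1, 3), Mul(v, -4)) = Mul(Rational(1, 3), Mul(-4, v)) = Mul(Rational(-4, 3), v))
Mul(Mul(Function('C')(b, Function('w')(-2, 3)), -4), L) = Mul(Mul(Mul(Rational(-4, 3), -5), -4), -15) = Mul(Mul(Rational(20, 3), -4), -15) = Mul(Rational(-80, 3), -15) = 400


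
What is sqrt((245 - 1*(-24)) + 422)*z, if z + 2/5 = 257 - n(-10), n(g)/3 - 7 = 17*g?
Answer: 3728*sqrt(691)/5 ≈ 19600.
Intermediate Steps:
n(g) = 21 + 51*g (n(g) = 21 + 3*(17*g) = 21 + 51*g)
z = 3728/5 (z = -2/5 + (257 - (21 + 51*(-10))) = -2/5 + (257 - (21 - 510)) = -2/5 + (257 - 1*(-489)) = -2/5 + (257 + 489) = -2/5 + 746 = 3728/5 ≈ 745.60)
sqrt((245 - 1*(-24)) + 422)*z = sqrt((245 - 1*(-24)) + 422)*(3728/5) = sqrt((245 + 24) + 422)*(3728/5) = sqrt(269 + 422)*(3728/5) = sqrt(691)*(3728/5) = 3728*sqrt(691)/5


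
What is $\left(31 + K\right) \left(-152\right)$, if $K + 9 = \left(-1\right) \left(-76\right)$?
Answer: $-14896$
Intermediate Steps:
$K = 67$ ($K = -9 - -76 = -9 + 76 = 67$)
$\left(31 + K\right) \left(-152\right) = \left(31 + 67\right) \left(-152\right) = 98 \left(-152\right) = -14896$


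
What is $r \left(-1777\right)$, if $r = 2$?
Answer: $-3554$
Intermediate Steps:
$r \left(-1777\right) = 2 \left(-1777\right) = -3554$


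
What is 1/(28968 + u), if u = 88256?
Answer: 1/117224 ≈ 8.5307e-6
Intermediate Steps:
1/(28968 + u) = 1/(28968 + 88256) = 1/117224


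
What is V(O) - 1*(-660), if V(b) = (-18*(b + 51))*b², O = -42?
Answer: -285108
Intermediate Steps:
V(b) = b²*(-918 - 18*b) (V(b) = (-18*(51 + b))*b² = (-918 - 18*b)*b² = b²*(-918 - 18*b))
V(O) - 1*(-660) = 18*(-42)²*(-51 - 1*(-42)) - 1*(-660) = 18*1764*(-51 + 42) + 660 = 18*1764*(-9) + 660 = -285768 + 660 = -285108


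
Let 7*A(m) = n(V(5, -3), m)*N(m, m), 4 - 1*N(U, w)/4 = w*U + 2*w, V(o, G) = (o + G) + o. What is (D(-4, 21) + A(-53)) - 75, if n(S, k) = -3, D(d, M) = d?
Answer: 31835/7 ≈ 4547.9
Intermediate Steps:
V(o, G) = G + 2*o (V(o, G) = (G + o) + o = G + 2*o)
N(U, w) = 16 - 8*w - 4*U*w (N(U, w) = 16 - 4*(w*U + 2*w) = 16 - 4*(U*w + 2*w) = 16 - 4*(2*w + U*w) = 16 + (-8*w - 4*U*w) = 16 - 8*w - 4*U*w)
A(m) = -48/7 + 12*m²/7 + 24*m/7 (A(m) = (-3*(16 - 8*m - 4*m*m))/7 = (-3*(16 - 8*m - 4*m²))/7 = (-48 + 12*m² + 24*m)/7 = -48/7 + 12*m²/7 + 24*m/7)
(D(-4, 21) + A(-53)) - 75 = (-4 + (-48/7 + (12/7)*(-53)² + (24/7)*(-53))) - 75 = (-4 + (-48/7 + (12/7)*2809 - 1272/7)) - 75 = (-4 + (-48/7 + 33708/7 - 1272/7)) - 75 = (-4 + 32388/7) - 75 = 32360/7 - 75 = 31835/7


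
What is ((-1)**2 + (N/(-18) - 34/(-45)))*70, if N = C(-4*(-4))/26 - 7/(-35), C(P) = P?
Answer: 4669/39 ≈ 119.72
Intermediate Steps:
N = 53/65 (N = -4*(-4)/26 - 7/(-35) = 16*(1/26) - 7*(-1/35) = 8/13 + 1/5 = 53/65 ≈ 0.81538)
((-1)**2 + (N/(-18) - 34/(-45)))*70 = ((-1)**2 + ((53/65)/(-18) - 34/(-45)))*70 = (1 + ((53/65)*(-1/18) - 34*(-1/45)))*70 = (1 + (-53/1170 + 34/45))*70 = (1 + 277/390)*70 = (667/390)*70 = 4669/39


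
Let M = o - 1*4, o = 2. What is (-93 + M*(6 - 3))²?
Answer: 9801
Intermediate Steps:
M = -2 (M = 2 - 1*4 = 2 - 4 = -2)
(-93 + M*(6 - 3))² = (-93 - 2*(6 - 3))² = (-93 - 2*3)² = (-93 - 6)² = (-99)² = 9801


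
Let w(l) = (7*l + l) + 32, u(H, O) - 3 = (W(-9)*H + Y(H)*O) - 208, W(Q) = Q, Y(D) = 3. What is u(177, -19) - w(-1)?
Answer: -1879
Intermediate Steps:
u(H, O) = -205 - 9*H + 3*O (u(H, O) = 3 + ((-9*H + 3*O) - 208) = 3 + (-208 - 9*H + 3*O) = -205 - 9*H + 3*O)
w(l) = 32 + 8*l (w(l) = 8*l + 32 = 32 + 8*l)
u(177, -19) - w(-1) = (-205 - 9*177 + 3*(-19)) - (32 + 8*(-1)) = (-205 - 1593 - 57) - (32 - 8) = -1855 - 1*24 = -1855 - 24 = -1879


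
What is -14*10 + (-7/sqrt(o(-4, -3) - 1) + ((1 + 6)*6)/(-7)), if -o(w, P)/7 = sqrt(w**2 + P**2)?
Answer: -146 + 7*I/6 ≈ -146.0 + 1.1667*I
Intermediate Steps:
o(w, P) = -7*sqrt(P**2 + w**2) (o(w, P) = -7*sqrt(w**2 + P**2) = -7*sqrt(P**2 + w**2))
-14*10 + (-7/sqrt(o(-4, -3) - 1) + ((1 + 6)*6)/(-7)) = -14*10 + (-7/sqrt(-7*sqrt((-3)**2 + (-4)**2) - 1) + ((1 + 6)*6)/(-7)) = -140 + (-7/sqrt(-7*sqrt(9 + 16) - 1) + (7*6)*(-1/7)) = -140 + (-7/sqrt(-7*sqrt(25) - 1) + 42*(-1/7)) = -140 + (-7/sqrt(-7*5 - 1) - 6) = -140 + (-7/sqrt(-35 - 1) - 6) = -140 + (-7*(-I/6) - 6) = -140 + (-(-7)*I/6 - 6) = -140 + (7*I/6 - 6) = -140 + (-6 + 7*I/6) = -146 + 7*I/6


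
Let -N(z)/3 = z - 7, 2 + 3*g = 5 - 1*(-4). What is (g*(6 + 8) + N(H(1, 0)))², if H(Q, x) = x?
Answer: 25921/9 ≈ 2880.1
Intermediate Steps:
g = 7/3 (g = -⅔ + (5 - 1*(-4))/3 = -⅔ + (5 + 4)/3 = -⅔ + (⅓)*9 = -⅔ + 3 = 7/3 ≈ 2.3333)
N(z) = 21 - 3*z (N(z) = -3*(z - 7) = -3*(-7 + z) = 21 - 3*z)
(g*(6 + 8) + N(H(1, 0)))² = (7*(6 + 8)/3 + (21 - 3*0))² = ((7/3)*14 + (21 + 0))² = (98/3 + 21)² = (161/3)² = 25921/9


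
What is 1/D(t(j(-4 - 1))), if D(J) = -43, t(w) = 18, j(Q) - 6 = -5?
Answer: -1/43 ≈ -0.023256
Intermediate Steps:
j(Q) = 1 (j(Q) = 6 - 5 = 1)
1/D(t(j(-4 - 1))) = 1/(-43) = -1/43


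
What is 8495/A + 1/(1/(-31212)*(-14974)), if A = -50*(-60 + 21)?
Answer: 18806753/2919930 ≈ 6.4408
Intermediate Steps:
A = 1950 (A = -50*(-39) = 1950)
8495/A + 1/(1/(-31212)*(-14974)) = 8495/1950 + 1/(1/(-31212)*(-14974)) = 8495*(1/1950) - 1/14974/(-1/31212) = 1699/390 - 31212*(-1/14974) = 1699/390 + 15606/7487 = 18806753/2919930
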